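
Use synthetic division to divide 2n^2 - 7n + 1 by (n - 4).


Synthetic division with c = 4. Coefficients: 2, -7, 1
Bring down 2.
  2 * 4 = 8; 8 - 7 = 1
  1 * 4 = 4; 4 + 1 = 5
Quotient: 2n + 1, Remainder: 5


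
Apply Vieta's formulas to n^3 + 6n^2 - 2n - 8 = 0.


Monic cubic n^3+bn^2+cn+d=0: sum=-b, pairwise sum=c, product=-d.
b=6, c=-2, d=-8
r1+r2+r3 = -6
r1r2+r1r3+r2r3 = -2
r1r2r3 = 8


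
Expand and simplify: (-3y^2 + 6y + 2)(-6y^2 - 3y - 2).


Distribute each term of the first polynomial:
  (-3y^2)(-6y^2 - 3y - 2) = 18y^4 + 9y^3 + 6y^2
  (6y)(-6y^2 - 3y - 2) = -36y^3 - 18y^2 - 12y
  (2)(-6y^2 - 3y - 2) = -12y^2 - 6y - 4
Sum: 18y^4 - 27y^3 - 24y^2 - 18y - 4


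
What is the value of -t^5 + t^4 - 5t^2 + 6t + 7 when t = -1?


Using direct substitution:
  -1 * (-1)^5 = 1
  1 * (-1)^4 = 1
  0 * (-1)^3 = 0
  -5 * (-1)^2 = -5
  6 * (-1)^1 = -6
  constant: 7
Sum = 1 + 1 + 0 - 5 - 6 + 7 = -2


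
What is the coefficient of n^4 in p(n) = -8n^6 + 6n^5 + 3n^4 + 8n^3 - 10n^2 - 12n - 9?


Read off the coefficient of n^4: 3


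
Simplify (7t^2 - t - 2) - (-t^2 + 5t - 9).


Distribute the minus sign:
  (7t^2 - t - 2)
- (-t^2 + 5t - 9)
Negate second polynomial: t^2 - 5t + 9
Add: 8t^2 - 6t + 7


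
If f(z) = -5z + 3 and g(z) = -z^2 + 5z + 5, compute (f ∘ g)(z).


Substitute g(z) into f:
f(g(z)) = -5*(-z^2 + 5z + 5) + 3
Expand and combine: 5z^2 - 25z - 22


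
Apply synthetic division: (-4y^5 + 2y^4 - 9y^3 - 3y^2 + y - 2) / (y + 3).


Synthetic division with c = -3. Coefficients: -4, 2, -9, -3, 1, -2
Bring down -4.
  -4 * -3 = 12; 12 + 2 = 14
  14 * -3 = -42; -42 - 9 = -51
  -51 * -3 = 153; 153 - 3 = 150
  150 * -3 = -450; -450 + 1 = -449
  -449 * -3 = 1347; 1347 - 2 = 1345
Quotient: -4y^4 + 14y^3 - 51y^2 + 150y - 449, Remainder: 1345


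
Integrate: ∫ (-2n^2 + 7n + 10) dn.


Reverse power rule on each term:
  ∫ -2n^2 dn = -(2/3)n^3
  ∫ 7n dn = (7/2)n^2
  ∫ 10 dn = 10n
F(n) = -(2/3)n^3 + (7/2)n^2 + 10n + C


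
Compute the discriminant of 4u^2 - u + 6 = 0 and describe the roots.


D = b^2 - 4ac = (-1)^2 - 4(4)(6) = 1 - 96 = -95
Since D < 0: two complex conjugate roots (no real roots)


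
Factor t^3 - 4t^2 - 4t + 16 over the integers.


Try integer roots (divisors of 16). t=4: p(4)=0.
Divide out (t - 4): quotient is t^2 - 4.
Factor the quadratic: (t + 2)(t - 2)
Result: (t - 4)(t + 2)(t - 2)


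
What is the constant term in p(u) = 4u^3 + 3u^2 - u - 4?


Read off the constant term: -4


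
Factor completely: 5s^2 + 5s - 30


Roots satisfy r1 + r2 = -b/a = -1 and r1*r2 = c/a = -6.
So r1 = 2, r2 = -3.
5s^2 + 5s - 30 = 5(s - r1)(s - r2) = 5(s - 2)(s + 3)


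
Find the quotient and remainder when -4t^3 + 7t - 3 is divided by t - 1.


(-4t^3 + 7t - 3) / (t - 1)
Step 1: -4t^2 * (t - 1) = -4t^3 + 4t^2; subtract.
Step 2: -4t * (t - 1) = -4t^2 + 4t; subtract.
Step 3: 3 * (t - 1) = 3t - 3; subtract.
Quotient: -4t^2 - 4t + 3, Remainder: 0


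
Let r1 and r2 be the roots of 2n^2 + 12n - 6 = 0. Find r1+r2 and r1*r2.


For an^2+bn+c=0: sum = -b/a, product = c/a.
a=2, b=12, c=-6
Sum = -(12)/2 = -6
Product = (-6)/2 = -3


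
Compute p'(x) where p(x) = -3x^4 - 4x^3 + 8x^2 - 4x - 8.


Apply the power rule term by term:
  d/dx(-3x^4) = -12x^3
  d/dx(-4x^3) = -12x^2
  d/dx(8x^2) = 16x
  d/dx(-4x) = -4
  d/dx(-8) = 0
p'(x) = -12x^3 - 12x^2 + 16x - 4


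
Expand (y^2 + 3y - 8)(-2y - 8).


Distribute each term of the first polynomial:
  (y^2)(-2y - 8) = -2y^3 - 8y^2
  (3y)(-2y - 8) = -6y^2 - 24y
  (-8)(-2y - 8) = 16y + 64
Sum: -2y^3 - 14y^2 - 8y + 64


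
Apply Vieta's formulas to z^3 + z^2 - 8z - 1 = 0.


Monic cubic z^3+bz^2+cz+d=0: sum=-b, pairwise sum=c, product=-d.
b=1, c=-8, d=-1
r1+r2+r3 = -1
r1r2+r1r3+r2r3 = -8
r1r2r3 = 1


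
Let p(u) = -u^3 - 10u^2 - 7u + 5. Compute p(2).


Using direct substitution:
  -1 * (2)^3 = -8
  -10 * (2)^2 = -40
  -7 * (2)^1 = -14
  constant: 5
Sum = -8 - 40 - 14 + 5 = -57


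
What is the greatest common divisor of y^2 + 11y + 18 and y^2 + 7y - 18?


Factor each:
  y^2 + 11y + 18 = (y + 9)(y + 2)
  y^2 + 7y - 18 = (y + 9)(y - 2)
Common monic factor: y + 9


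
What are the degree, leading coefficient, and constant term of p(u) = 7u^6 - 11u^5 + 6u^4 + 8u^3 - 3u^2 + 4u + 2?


Highest power of u is 6, with coefficient 7. Constant term is 2.
Degree = 6, leading coefficient = 7, constant term = 2


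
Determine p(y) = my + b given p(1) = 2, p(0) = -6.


p(y) = my + b. Using p(1)=2, p(0)=-6:
m = (2 + 6)/(1) = 8/1 = 8
b = 2 - m*(1) = 2 - 8 = -6
p(y) = 8y - 6


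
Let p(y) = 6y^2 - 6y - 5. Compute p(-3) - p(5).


p(-3) = 67
p(5) = 115
p(-3) - p(5) = 67 - 115 = -48


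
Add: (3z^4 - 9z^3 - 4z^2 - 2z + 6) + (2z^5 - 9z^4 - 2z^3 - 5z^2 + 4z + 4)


Align terms by degree and add:
  3z^4 - 9z^3 - 4z^2 - 2z + 6
+ 2z^5 - 9z^4 - 2z^3 - 5z^2 + 4z + 4
= 2z^5 - 6z^4 - 11z^3 - 9z^2 + 2z + 10


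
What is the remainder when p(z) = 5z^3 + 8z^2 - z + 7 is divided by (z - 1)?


By the Remainder Theorem, the remainder equals p(1):
  5*(1)^3 = 5
  8*(1)^2 = 8
  -1*(1)^1 = -1
  constant: 7
Sum: 5 + 8 - 1 + 7 = 19


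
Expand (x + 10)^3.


Expand (x + 10)^3 by repeated multiplication:
  (x + 10)^2 = x^2 + 20x + 100
= x^3 + 30x^2 + 300x + 1000


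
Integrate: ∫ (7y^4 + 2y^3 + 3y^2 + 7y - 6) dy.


Reverse power rule on each term:
  ∫ 7y^4 dy = (7/5)y^5
  ∫ 2y^3 dy = (1/2)y^4
  ∫ 3y^2 dy = y^3
  ∫ 7y dy = (7/2)y^2
  ∫ -6 dy = -6y
F(y) = (7/5)y^5 + (1/2)y^4 + y^3 + (7/2)y^2 - 6y + C


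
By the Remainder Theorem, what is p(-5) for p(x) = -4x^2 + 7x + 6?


By the Remainder Theorem, the remainder equals p(-5):
  -4*(-5)^2 = -100
  7*(-5)^1 = -35
  constant: 6
Sum: -100 - 35 + 6 = -129


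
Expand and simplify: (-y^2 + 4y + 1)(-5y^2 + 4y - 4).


Distribute each term of the first polynomial:
  (-y^2)(-5y^2 + 4y - 4) = 5y^4 - 4y^3 + 4y^2
  (4y)(-5y^2 + 4y - 4) = -20y^3 + 16y^2 - 16y
  (1)(-5y^2 + 4y - 4) = -5y^2 + 4y - 4
Sum: 5y^4 - 24y^3 + 15y^2 - 12y - 4


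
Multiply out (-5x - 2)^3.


Expand (-5x - 2)^3 by repeated multiplication:
  (-5x - 2)^2 = 25x^2 + 20x + 4
= -125x^3 - 150x^2 - 60x - 8


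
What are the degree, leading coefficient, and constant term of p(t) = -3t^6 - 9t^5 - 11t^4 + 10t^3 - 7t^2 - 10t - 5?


Highest power of t is 6, with coefficient -3. Constant term is -5.
Degree = 6, leading coefficient = -3, constant term = -5


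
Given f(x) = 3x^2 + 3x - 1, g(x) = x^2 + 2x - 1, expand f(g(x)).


Substitute g(x) into f:
f(g(x)) = 3*(x^2 + 2x - 1)^2 + 3*(x^2 + 2x - 1) + (-1)
(x^2 + 2x - 1)^2 = x^4 + 4x^3 + 2x^2 - 4x + 1
Expand and combine: 3x^4 + 12x^3 + 9x^2 - 6x - 1


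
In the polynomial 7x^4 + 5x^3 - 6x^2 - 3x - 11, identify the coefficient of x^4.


Read off the coefficient of x^4: 7


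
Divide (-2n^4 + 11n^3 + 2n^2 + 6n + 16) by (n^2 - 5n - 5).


(-2n^4 + 11n^3 + 2n^2 + 6n + 16) / (n^2 - 5n - 5)
Step 1: -2n^2 * (n^2 - 5n - 5) = -2n^4 + 10n^3 + 10n^2; subtract.
Step 2: n * (n^2 - 5n - 5) = n^3 - 5n^2 - 5n; subtract.
Step 3: -3 * (n^2 - 5n - 5) = -3n^2 + 15n + 15; subtract.
Quotient: -2n^2 + n - 3, Remainder: -4n + 1


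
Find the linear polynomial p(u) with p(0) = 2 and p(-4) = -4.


p(u) = mu + b. Using p(0)=2, p(-4)=-4:
m = (2 + 4)/(0 + 4) = 6/4 = 3/2
b = 2 - m*(0) = 2 = 2
p(u) = (3/2)u + 2


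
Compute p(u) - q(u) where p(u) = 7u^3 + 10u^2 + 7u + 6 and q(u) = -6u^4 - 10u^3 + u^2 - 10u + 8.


Distribute the minus sign:
  (7u^3 + 10u^2 + 7u + 6)
- (-6u^4 - 10u^3 + u^2 - 10u + 8)
Negate second polynomial: 6u^4 + 10u^3 - u^2 + 10u - 8
Add: 6u^4 + 17u^3 + 9u^2 + 17u - 2


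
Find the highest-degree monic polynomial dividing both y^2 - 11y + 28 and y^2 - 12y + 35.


Factor each:
  y^2 - 11y + 28 = (y - 7)(y - 4)
  y^2 - 12y + 35 = (y - 7)(y - 5)
Common monic factor: y - 7


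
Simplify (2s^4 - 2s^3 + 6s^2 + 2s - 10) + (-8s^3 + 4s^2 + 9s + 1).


Align terms by degree and add:
  2s^4 - 2s^3 + 6s^2 + 2s - 10
  -8s^3 + 4s^2 + 9s + 1
= 2s^4 - 10s^3 + 10s^2 + 11s - 9


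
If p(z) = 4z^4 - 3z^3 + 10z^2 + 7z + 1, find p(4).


Using direct substitution:
  4 * (4)^4 = 1024
  -3 * (4)^3 = -192
  10 * (4)^2 = 160
  7 * (4)^1 = 28
  constant: 1
Sum = 1024 - 192 + 160 + 28 + 1 = 1021


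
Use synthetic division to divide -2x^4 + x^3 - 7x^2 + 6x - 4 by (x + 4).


Synthetic division with c = -4. Coefficients: -2, 1, -7, 6, -4
Bring down -2.
  -2 * -4 = 8; 8 + 1 = 9
  9 * -4 = -36; -36 - 7 = -43
  -43 * -4 = 172; 172 + 6 = 178
  178 * -4 = -712; -712 - 4 = -716
Quotient: -2x^3 + 9x^2 - 43x + 178, Remainder: -716


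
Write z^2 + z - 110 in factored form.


Roots satisfy r1 + r2 = -b/a = -1 and r1*r2 = c/a = -110.
So r1 = -11, r2 = 10.
z^2 + z - 110 = (z - r1)(z - r2) = (z + 11)(z - 10)


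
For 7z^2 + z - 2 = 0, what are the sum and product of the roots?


For az^2+bz+c=0: sum = -b/a, product = c/a.
a=7, b=1, c=-2
Sum = -(1)/7 = -1/7
Product = (-2)/7 = -2/7


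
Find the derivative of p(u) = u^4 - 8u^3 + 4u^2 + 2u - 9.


Apply the power rule term by term:
  d/du(u^4) = 4u^3
  d/du(-8u^3) = -24u^2
  d/du(4u^2) = 8u
  d/du(2u) = 2
  d/du(-9) = 0
p'(u) = 4u^3 - 24u^2 + 8u + 2


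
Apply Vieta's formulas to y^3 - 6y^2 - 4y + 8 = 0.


Monic cubic y^3+by^2+cy+d=0: sum=-b, pairwise sum=c, product=-d.
b=-6, c=-4, d=8
r1+r2+r3 = 6
r1r2+r1r3+r2r3 = -4
r1r2r3 = -8


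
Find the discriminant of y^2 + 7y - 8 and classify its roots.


D = b^2 - 4ac = (7)^2 - 4(1)(-8) = 49 + 32 = 81
Since D > 0: two distinct rational roots


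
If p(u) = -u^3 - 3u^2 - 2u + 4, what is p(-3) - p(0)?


p(-3) = 10
p(0) = 4
p(-3) - p(0) = 10 - 4 = 6


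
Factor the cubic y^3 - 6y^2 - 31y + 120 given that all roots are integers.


Try integer roots (divisors of 120). y=3: p(3)=0.
Divide out (y - 3): quotient is y^2 - 3y - 40.
Factor the quadratic: (y + 5)(y - 8)
Result: (y - 3)(y + 5)(y - 8)


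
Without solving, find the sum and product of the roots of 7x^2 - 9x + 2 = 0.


For ax^2+bx+c=0: sum = -b/a, product = c/a.
a=7, b=-9, c=2
Sum = -(-9)/7 = 9/7
Product = (2)/7 = 2/7


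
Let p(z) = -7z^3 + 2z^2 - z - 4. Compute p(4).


Using direct substitution:
  -7 * (4)^3 = -448
  2 * (4)^2 = 32
  -1 * (4)^1 = -4
  constant: -4
Sum = -448 + 32 - 4 - 4 = -424


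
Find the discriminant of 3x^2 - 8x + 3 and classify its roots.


D = b^2 - 4ac = (-8)^2 - 4(3)(3) = 64 - 36 = 28
Since D > 0: two distinct irrational roots


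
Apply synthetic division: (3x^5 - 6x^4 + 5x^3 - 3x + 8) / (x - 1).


Synthetic division with c = 1. Coefficients: 3, -6, 5, 0, -3, 8
Bring down 3.
  3 * 1 = 3; 3 - 6 = -3
  -3 * 1 = -3; -3 + 5 = 2
  2 * 1 = 2; 2 + 0 = 2
  2 * 1 = 2; 2 - 3 = -1
  -1 * 1 = -1; -1 + 8 = 7
Quotient: 3x^4 - 3x^3 + 2x^2 + 2x - 1, Remainder: 7


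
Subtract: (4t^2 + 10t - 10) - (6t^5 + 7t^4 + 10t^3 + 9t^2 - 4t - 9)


Distribute the minus sign:
  (4t^2 + 10t - 10)
- (6t^5 + 7t^4 + 10t^3 + 9t^2 - 4t - 9)
Negate second polynomial: -6t^5 - 7t^4 - 10t^3 - 9t^2 + 4t + 9
Add: -6t^5 - 7t^4 - 10t^3 - 5t^2 + 14t - 1


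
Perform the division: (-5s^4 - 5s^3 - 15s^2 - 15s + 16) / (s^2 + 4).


(-5s^4 - 5s^3 - 15s^2 - 15s + 16) / (s^2 + 4)
Step 1: -5s^2 * (s^2 + 4) = -5s^4 - 20s^2; subtract.
Step 2: -5s * (s^2 + 4) = -5s^3 - 20s; subtract.
Step 3: 5 * (s^2 + 4) = 5s^2 + 20; subtract.
Quotient: -5s^2 - 5s + 5, Remainder: 5s - 4


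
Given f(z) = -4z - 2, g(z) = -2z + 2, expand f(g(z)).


Substitute g(z) into f:
f(g(z)) = -4*(-2z + 2) + (-2)
Expand and combine: 8z - 10


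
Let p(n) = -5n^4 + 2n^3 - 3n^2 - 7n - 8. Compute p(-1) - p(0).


p(-1) = -11
p(0) = -8
p(-1) - p(0) = -11 + 8 = -3


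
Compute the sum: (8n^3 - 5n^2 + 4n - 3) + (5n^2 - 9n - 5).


Align terms by degree and add:
  8n^3 - 5n^2 + 4n - 3
+ 5n^2 - 9n - 5
= 8n^3 - 5n - 8


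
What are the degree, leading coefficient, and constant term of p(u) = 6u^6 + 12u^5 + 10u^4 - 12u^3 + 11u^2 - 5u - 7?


Highest power of u is 6, with coefficient 6. Constant term is -7.
Degree = 6, leading coefficient = 6, constant term = -7


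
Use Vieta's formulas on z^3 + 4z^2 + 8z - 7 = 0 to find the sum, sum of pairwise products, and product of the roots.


Monic cubic z^3+bz^2+cz+d=0: sum=-b, pairwise sum=c, product=-d.
b=4, c=8, d=-7
r1+r2+r3 = -4
r1r2+r1r3+r2r3 = 8
r1r2r3 = 7


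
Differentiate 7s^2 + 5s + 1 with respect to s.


Apply the power rule term by term:
  d/ds(7s^2) = 14s
  d/ds(5s) = 5
  d/ds(1) = 0
p'(s) = 14s + 5


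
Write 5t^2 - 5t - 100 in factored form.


Roots satisfy r1 + r2 = -b/a = 1 and r1*r2 = c/a = -20.
So r1 = -4, r2 = 5.
5t^2 - 5t - 100 = 5(t - r1)(t - r2) = 5(t + 4)(t - 5)


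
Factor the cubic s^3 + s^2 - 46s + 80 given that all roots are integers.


Try integer roots (divisors of 80). s=2: p(2)=0.
Divide out (s - 2): quotient is s^2 + 3s - 40.
Factor the quadratic: (s - 5)(s + 8)
Result: (s - 2)(s - 5)(s + 8)


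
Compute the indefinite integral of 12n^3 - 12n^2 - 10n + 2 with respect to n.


Reverse power rule on each term:
  ∫ 12n^3 dn = 3n^4
  ∫ -12n^2 dn = -4n^3
  ∫ -10n dn = -5n^2
  ∫ 2 dn = 2n
F(n) = 3n^4 - 4n^3 - 5n^2 + 2n + C


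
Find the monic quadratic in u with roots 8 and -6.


p(u) = (u - 8)(u + 6)
Expand: u^2 - 2u - 48


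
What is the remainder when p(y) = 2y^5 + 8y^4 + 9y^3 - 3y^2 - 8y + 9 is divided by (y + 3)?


By the Remainder Theorem, the remainder equals p(-3):
  2*(-3)^5 = -486
  8*(-3)^4 = 648
  9*(-3)^3 = -243
  -3*(-3)^2 = -27
  -8*(-3)^1 = 24
  constant: 9
Sum: -486 + 648 - 243 - 27 + 24 + 9 = -75


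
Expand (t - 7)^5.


Expand (t - 7)^5 by repeated multiplication:
  (t - 7)^2 = t^2 - 14t + 49
  (t - 7)^3 = t^3 - 21t^2 + 147t - 343
  (t - 7)^4 = t^4 - 28t^3 + 294t^2 - 1372t + 2401
= t^5 - 35t^4 + 490t^3 - 3430t^2 + 12005t - 16807


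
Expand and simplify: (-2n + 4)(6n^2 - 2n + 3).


Distribute each term of the first polynomial:
  (-2n)(6n^2 - 2n + 3) = -12n^3 + 4n^2 - 6n
  (4)(6n^2 - 2n + 3) = 24n^2 - 8n + 12
Sum: -12n^3 + 28n^2 - 14n + 12


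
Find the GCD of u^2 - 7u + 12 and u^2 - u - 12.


Factor each:
  u^2 - 7u + 12 = (u - 4)(u - 3)
  u^2 - u - 12 = (u - 4)(u + 3)
Common monic factor: u - 4


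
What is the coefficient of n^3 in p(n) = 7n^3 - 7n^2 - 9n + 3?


Read off the coefficient of n^3: 7


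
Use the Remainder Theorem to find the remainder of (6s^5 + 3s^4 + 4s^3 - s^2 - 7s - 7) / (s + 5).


By the Remainder Theorem, the remainder equals p(-5):
  6*(-5)^5 = -18750
  3*(-5)^4 = 1875
  4*(-5)^3 = -500
  -1*(-5)^2 = -25
  -7*(-5)^1 = 35
  constant: -7
Sum: -18750 + 1875 - 500 - 25 + 35 - 7 = -17372


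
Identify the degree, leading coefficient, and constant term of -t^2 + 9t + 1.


Highest power of t is 2, with coefficient -1. Constant term is 1.
Degree = 2, leading coefficient = -1, constant term = 1


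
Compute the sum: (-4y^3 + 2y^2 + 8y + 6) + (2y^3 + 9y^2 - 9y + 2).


Align terms by degree and add:
  -4y^3 + 2y^2 + 8y + 6
+ 2y^3 + 9y^2 - 9y + 2
= -2y^3 + 11y^2 - y + 8


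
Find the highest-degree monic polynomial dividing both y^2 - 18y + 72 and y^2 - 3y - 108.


Factor each:
  y^2 - 18y + 72 = (y - 12)(y - 6)
  y^2 - 3y - 108 = (y - 12)(y + 9)
Common monic factor: y - 12


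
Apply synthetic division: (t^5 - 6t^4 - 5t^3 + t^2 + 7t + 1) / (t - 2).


Synthetic division with c = 2. Coefficients: 1, -6, -5, 1, 7, 1
Bring down 1.
  1 * 2 = 2; 2 - 6 = -4
  -4 * 2 = -8; -8 - 5 = -13
  -13 * 2 = -26; -26 + 1 = -25
  -25 * 2 = -50; -50 + 7 = -43
  -43 * 2 = -86; -86 + 1 = -85
Quotient: t^4 - 4t^3 - 13t^2 - 25t - 43, Remainder: -85


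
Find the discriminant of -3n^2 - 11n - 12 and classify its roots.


D = b^2 - 4ac = (-11)^2 - 4(-3)(-12) = 121 - 144 = -23
Since D < 0: two complex conjugate roots (no real roots)


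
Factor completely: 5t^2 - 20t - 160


Roots satisfy r1 + r2 = -b/a = 4 and r1*r2 = c/a = -32.
So r1 = -4, r2 = 8.
5t^2 - 20t - 160 = 5(t - r1)(t - r2) = 5(t + 4)(t - 8)


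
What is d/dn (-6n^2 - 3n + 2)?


Apply the power rule term by term:
  d/dn(-6n^2) = -12n
  d/dn(-3n) = -3
  d/dn(2) = 0
p'(n) = -12n - 3


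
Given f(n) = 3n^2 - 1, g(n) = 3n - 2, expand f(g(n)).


Substitute g(n) into f:
f(g(n)) = 3*(3n - 2)^2 + (-1)
(3n - 2)^2 = 9n^2 - 12n + 4
Expand and combine: 27n^2 - 36n + 11


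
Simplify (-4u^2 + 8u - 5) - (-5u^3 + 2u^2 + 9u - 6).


Distribute the minus sign:
  (-4u^2 + 8u - 5)
- (-5u^3 + 2u^2 + 9u - 6)
Negate second polynomial: 5u^3 - 2u^2 - 9u + 6
Add: 5u^3 - 6u^2 - u + 1


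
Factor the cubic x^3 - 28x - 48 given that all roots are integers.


Try integer roots (divisors of -48). x=-2: p(-2)=0.
Divide out (x + 2): quotient is x^2 - 2x - 24.
Factor the quadratic: (x - 6)(x + 4)
Result: (x + 2)(x - 6)(x + 4)


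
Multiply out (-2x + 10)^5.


Expand (-2x + 10)^5 by repeated multiplication:
  (-2x + 10)^2 = 4x^2 - 40x + 100
  (-2x + 10)^3 = -8x^3 + 120x^2 - 600x + 1000
  (-2x + 10)^4 = 16x^4 - 320x^3 + 2400x^2 - 8000x + 10000
= -32x^5 + 800x^4 - 8000x^3 + 40000x^2 - 100000x + 100000


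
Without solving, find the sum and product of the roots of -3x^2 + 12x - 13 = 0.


For ax^2+bx+c=0: sum = -b/a, product = c/a.
a=-3, b=12, c=-13
Sum = -(12)/-3 = 4
Product = (-13)/-3 = 13/3


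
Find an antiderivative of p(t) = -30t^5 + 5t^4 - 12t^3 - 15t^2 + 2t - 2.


Reverse power rule on each term:
  ∫ -30t^5 dt = -5t^6
  ∫ 5t^4 dt = t^5
  ∫ -12t^3 dt = -3t^4
  ∫ -15t^2 dt = -5t^3
  ∫ 2t dt = t^2
  ∫ -2 dt = -2t
F(t) = -5t^6 + t^5 - 3t^4 - 5t^3 + t^2 - 2t + C


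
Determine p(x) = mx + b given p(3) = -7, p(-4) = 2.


p(x) = mx + b. Using p(3)=-7, p(-4)=2:
m = (-7 - 2)/(3 + 4) = -9/7 = -9/7
b = -7 - m*(3) = -7 + 27/7 = -22/7
p(x) = -(9/7)x - (22/7)


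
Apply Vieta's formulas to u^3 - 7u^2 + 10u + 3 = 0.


Monic cubic u^3+bu^2+cu+d=0: sum=-b, pairwise sum=c, product=-d.
b=-7, c=10, d=3
r1+r2+r3 = 7
r1r2+r1r3+r2r3 = 10
r1r2r3 = -3


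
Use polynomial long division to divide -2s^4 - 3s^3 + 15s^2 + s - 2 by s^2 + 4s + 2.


(-2s^4 - 3s^3 + 15s^2 + s - 2) / (s^2 + 4s + 2)
Step 1: -2s^2 * (s^2 + 4s + 2) = -2s^4 - 8s^3 - 4s^2; subtract.
Step 2: 5s * (s^2 + 4s + 2) = 5s^3 + 20s^2 + 10s; subtract.
Step 3: -1 * (s^2 + 4s + 2) = -s^2 - 4s - 2; subtract.
Quotient: -2s^2 + 5s - 1, Remainder: -5s


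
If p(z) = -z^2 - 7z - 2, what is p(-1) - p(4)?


p(-1) = 4
p(4) = -46
p(-1) - p(4) = 4 + 46 = 50


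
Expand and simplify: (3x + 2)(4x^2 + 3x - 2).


Distribute each term of the first polynomial:
  (3x)(4x^2 + 3x - 2) = 12x^3 + 9x^2 - 6x
  (2)(4x^2 + 3x - 2) = 8x^2 + 6x - 4
Sum: 12x^3 + 17x^2 - 4


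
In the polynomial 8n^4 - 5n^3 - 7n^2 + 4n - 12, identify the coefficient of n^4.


Read off the coefficient of n^4: 8


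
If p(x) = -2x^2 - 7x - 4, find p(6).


Using direct substitution:
  -2 * (6)^2 = -72
  -7 * (6)^1 = -42
  constant: -4
Sum = -72 - 42 - 4 = -118


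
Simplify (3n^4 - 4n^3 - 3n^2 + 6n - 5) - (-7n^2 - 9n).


Distribute the minus sign:
  (3n^4 - 4n^3 - 3n^2 + 6n - 5)
- (-7n^2 - 9n)
Negate second polynomial: 7n^2 + 9n
Add: 3n^4 - 4n^3 + 4n^2 + 15n - 5


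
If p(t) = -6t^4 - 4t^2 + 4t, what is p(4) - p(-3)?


p(4) = -1584
p(-3) = -534
p(4) - p(-3) = -1584 + 534 = -1050


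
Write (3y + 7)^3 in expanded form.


Expand (3y + 7)^3 by repeated multiplication:
  (3y + 7)^2 = 9y^2 + 42y + 49
= 27y^3 + 189y^2 + 441y + 343


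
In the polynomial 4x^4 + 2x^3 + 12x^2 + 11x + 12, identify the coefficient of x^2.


Read off the coefficient of x^2: 12


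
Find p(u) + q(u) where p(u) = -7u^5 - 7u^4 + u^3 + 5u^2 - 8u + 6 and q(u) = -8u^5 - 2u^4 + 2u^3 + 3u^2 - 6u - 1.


Align terms by degree and add:
  -7u^5 - 7u^4 + u^3 + 5u^2 - 8u + 6
  -8u^5 - 2u^4 + 2u^3 + 3u^2 - 6u - 1
= -15u^5 - 9u^4 + 3u^3 + 8u^2 - 14u + 5


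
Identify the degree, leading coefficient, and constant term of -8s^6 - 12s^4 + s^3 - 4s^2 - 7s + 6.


Highest power of s is 6, with coefficient -8. Constant term is 6.
Degree = 6, leading coefficient = -8, constant term = 6


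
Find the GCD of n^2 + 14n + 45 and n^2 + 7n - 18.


Factor each:
  n^2 + 14n + 45 = (n + 9)(n + 5)
  n^2 + 7n - 18 = (n + 9)(n - 2)
Common monic factor: n + 9


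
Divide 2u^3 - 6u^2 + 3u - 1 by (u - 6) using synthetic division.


Synthetic division with c = 6. Coefficients: 2, -6, 3, -1
Bring down 2.
  2 * 6 = 12; 12 - 6 = 6
  6 * 6 = 36; 36 + 3 = 39
  39 * 6 = 234; 234 - 1 = 233
Quotient: 2u^2 + 6u + 39, Remainder: 233


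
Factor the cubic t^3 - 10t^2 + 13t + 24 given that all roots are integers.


Try integer roots (divisors of 24). t=-1: p(-1)=0.
Divide out (t + 1): quotient is t^2 - 11t + 24.
Factor the quadratic: (t - 3)(t - 8)
Result: (t + 1)(t - 3)(t - 8)


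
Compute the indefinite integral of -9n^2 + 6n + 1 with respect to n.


Reverse power rule on each term:
  ∫ -9n^2 dn = -3n^3
  ∫ 6n dn = 3n^2
  ∫ 1 dn = n
F(n) = -3n^3 + 3n^2 + n + C


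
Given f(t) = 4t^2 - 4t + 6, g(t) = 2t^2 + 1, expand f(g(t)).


Substitute g(t) into f:
f(g(t)) = 4*(2t^2 + 1)^2 + (-4)*(2t^2 + 1) + 6
(2t^2 + 1)^2 = 4t^4 + 4t^2 + 1
Expand and combine: 16t^4 + 8t^2 + 6


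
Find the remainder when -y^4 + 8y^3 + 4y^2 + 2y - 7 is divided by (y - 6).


By the Remainder Theorem, the remainder equals p(6):
  -1*(6)^4 = -1296
  8*(6)^3 = 1728
  4*(6)^2 = 144
  2*(6)^1 = 12
  constant: -7
Sum: -1296 + 1728 + 144 + 12 - 7 = 581


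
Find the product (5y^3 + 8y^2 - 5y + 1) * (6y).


Distribute each term of the first polynomial:
  (5y^3)(6y) = 30y^4
  (8y^2)(6y) = 48y^3
  (-5y)(6y) = -30y^2
  (1)(6y) = 6y
Sum: 30y^4 + 48y^3 - 30y^2 + 6y


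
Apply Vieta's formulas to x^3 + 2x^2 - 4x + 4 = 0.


Monic cubic x^3+bx^2+cx+d=0: sum=-b, pairwise sum=c, product=-d.
b=2, c=-4, d=4
r1+r2+r3 = -2
r1r2+r1r3+r2r3 = -4
r1r2r3 = -4


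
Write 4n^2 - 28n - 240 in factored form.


Roots satisfy r1 + r2 = -b/a = 7 and r1*r2 = c/a = -60.
So r1 = 12, r2 = -5.
4n^2 - 28n - 240 = 4(n - r1)(n - r2) = 4(n - 12)(n + 5)


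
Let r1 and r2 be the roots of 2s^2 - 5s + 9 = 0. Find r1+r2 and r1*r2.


For as^2+bs+c=0: sum = -b/a, product = c/a.
a=2, b=-5, c=9
Sum = -(-5)/2 = 5/2
Product = (9)/2 = 9/2


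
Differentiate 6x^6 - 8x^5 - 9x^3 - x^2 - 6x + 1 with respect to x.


Apply the power rule term by term:
  d/dx(6x^6) = 36x^5
  d/dx(-8x^5) = -40x^4
  d/dx(-9x^3) = -27x^2
  d/dx(-x^2) = -2x
  d/dx(-6x) = -6
  d/dx(1) = 0
p'(x) = 36x^5 - 40x^4 - 27x^2 - 2x - 6


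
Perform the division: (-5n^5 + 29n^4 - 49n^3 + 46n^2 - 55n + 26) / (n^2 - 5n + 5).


(-5n^5 + 29n^4 - 49n^3 + 46n^2 - 55n + 26) / (n^2 - 5n + 5)
Step 1: -5n^3 * (n^2 - 5n + 5) = -5n^5 + 25n^4 - 25n^3; subtract.
Step 2: 4n^2 * (n^2 - 5n + 5) = 4n^4 - 20n^3 + 20n^2; subtract.
Step 3: -4n * (n^2 - 5n + 5) = -4n^3 + 20n^2 - 20n; subtract.
Step 4: 6 * (n^2 - 5n + 5) = 6n^2 - 30n + 30; subtract.
Quotient: -5n^3 + 4n^2 - 4n + 6, Remainder: -5n - 4


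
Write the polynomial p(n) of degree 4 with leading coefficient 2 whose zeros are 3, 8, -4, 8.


p(n) = 2(n - 3)(n - 8)(n + 4)(n - 8)
Expand: 2n^4 - 30n^3 + 72n^2 + 512n - 1536


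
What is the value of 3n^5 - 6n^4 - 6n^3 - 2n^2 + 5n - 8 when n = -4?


Using direct substitution:
  3 * (-4)^5 = -3072
  -6 * (-4)^4 = -1536
  -6 * (-4)^3 = 384
  -2 * (-4)^2 = -32
  5 * (-4)^1 = -20
  constant: -8
Sum = -3072 - 1536 + 384 - 32 - 20 - 8 = -4284


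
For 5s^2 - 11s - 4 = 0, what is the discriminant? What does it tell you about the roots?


D = b^2 - 4ac = (-11)^2 - 4(5)(-4) = 121 + 80 = 201
Since D > 0: two distinct irrational roots


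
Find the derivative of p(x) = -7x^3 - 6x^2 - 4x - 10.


Apply the power rule term by term:
  d/dx(-7x^3) = -21x^2
  d/dx(-6x^2) = -12x
  d/dx(-4x) = -4
  d/dx(-10) = 0
p'(x) = -21x^2 - 12x - 4


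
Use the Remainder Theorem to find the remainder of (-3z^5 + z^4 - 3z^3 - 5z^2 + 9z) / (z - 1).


By the Remainder Theorem, the remainder equals p(1):
  -3*(1)^5 = -3
  1*(1)^4 = 1
  -3*(1)^3 = -3
  -5*(1)^2 = -5
  9*(1)^1 = 9
  constant: 0
Sum: -3 + 1 - 3 - 5 + 9 + 0 = -1


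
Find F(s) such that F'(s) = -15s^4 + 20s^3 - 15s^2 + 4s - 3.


Reverse power rule on each term:
  ∫ -15s^4 ds = -3s^5
  ∫ 20s^3 ds = 5s^4
  ∫ -15s^2 ds = -5s^3
  ∫ 4s ds = 2s^2
  ∫ -3 ds = -3s
F(s) = -3s^5 + 5s^4 - 5s^3 + 2s^2 - 3s + C


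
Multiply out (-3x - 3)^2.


Expand (-3x - 3)^2 by repeated multiplication:
= 9x^2 + 18x + 9


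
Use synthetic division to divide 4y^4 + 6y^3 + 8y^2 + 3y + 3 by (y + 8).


Synthetic division with c = -8. Coefficients: 4, 6, 8, 3, 3
Bring down 4.
  4 * -8 = -32; -32 + 6 = -26
  -26 * -8 = 208; 208 + 8 = 216
  216 * -8 = -1728; -1728 + 3 = -1725
  -1725 * -8 = 13800; 13800 + 3 = 13803
Quotient: 4y^3 - 26y^2 + 216y - 1725, Remainder: 13803


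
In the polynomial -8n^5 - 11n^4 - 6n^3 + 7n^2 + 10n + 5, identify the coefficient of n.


Read off the coefficient of n: 10


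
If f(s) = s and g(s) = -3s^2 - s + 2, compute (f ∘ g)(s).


Substitute g(s) into f:
f(g(s)) = 1*(-3s^2 - s + 2)
Expand and combine: -3s^2 - s + 2


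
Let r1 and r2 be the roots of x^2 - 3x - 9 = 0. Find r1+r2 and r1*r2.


For ax^2+bx+c=0: sum = -b/a, product = c/a.
a=1, b=-3, c=-9
Sum = -(-3)/1 = 3
Product = (-9)/1 = -9


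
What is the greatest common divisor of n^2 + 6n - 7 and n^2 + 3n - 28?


Factor each:
  n^2 + 6n - 7 = (n + 7)(n - 1)
  n^2 + 3n - 28 = (n + 7)(n - 4)
Common monic factor: n + 7


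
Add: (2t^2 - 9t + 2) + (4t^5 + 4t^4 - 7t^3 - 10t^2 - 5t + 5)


Align terms by degree and add:
  2t^2 - 9t + 2
+ 4t^5 + 4t^4 - 7t^3 - 10t^2 - 5t + 5
= 4t^5 + 4t^4 - 7t^3 - 8t^2 - 14t + 7


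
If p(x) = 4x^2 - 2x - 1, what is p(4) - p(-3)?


p(4) = 55
p(-3) = 41
p(4) - p(-3) = 55 - 41 = 14


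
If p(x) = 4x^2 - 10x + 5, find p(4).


Using direct substitution:
  4 * (4)^2 = 64
  -10 * (4)^1 = -40
  constant: 5
Sum = 64 - 40 + 5 = 29


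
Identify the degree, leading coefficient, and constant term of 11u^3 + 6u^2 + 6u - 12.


Highest power of u is 3, with coefficient 11. Constant term is -12.
Degree = 3, leading coefficient = 11, constant term = -12


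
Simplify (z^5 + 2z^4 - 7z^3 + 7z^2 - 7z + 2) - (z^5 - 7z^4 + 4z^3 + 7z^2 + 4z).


Distribute the minus sign:
  (z^5 + 2z^4 - 7z^3 + 7z^2 - 7z + 2)
- (z^5 - 7z^4 + 4z^3 + 7z^2 + 4z)
Negate second polynomial: -z^5 + 7z^4 - 4z^3 - 7z^2 - 4z
Add: 9z^4 - 11z^3 - 11z + 2


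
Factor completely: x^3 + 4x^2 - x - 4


Try integer roots (divisors of -4). x=-4: p(-4)=0.
Divide out (x + 4): quotient is x^2 - 1.
Factor the quadratic: (x + 1)(x - 1)
Result: (x + 4)(x + 1)(x - 1)


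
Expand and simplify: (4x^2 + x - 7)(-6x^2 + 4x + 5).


Distribute each term of the first polynomial:
  (4x^2)(-6x^2 + 4x + 5) = -24x^4 + 16x^3 + 20x^2
  (x)(-6x^2 + 4x + 5) = -6x^3 + 4x^2 + 5x
  (-7)(-6x^2 + 4x + 5) = 42x^2 - 28x - 35
Sum: -24x^4 + 10x^3 + 66x^2 - 23x - 35


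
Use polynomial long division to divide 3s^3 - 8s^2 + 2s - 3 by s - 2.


(3s^3 - 8s^2 + 2s - 3) / (s - 2)
Step 1: 3s^2 * (s - 2) = 3s^3 - 6s^2; subtract.
Step 2: -2s * (s - 2) = -2s^2 + 4s; subtract.
Step 3: -2 * (s - 2) = -2s + 4; subtract.
Quotient: 3s^2 - 2s - 2, Remainder: -7


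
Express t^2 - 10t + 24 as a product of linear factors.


Roots satisfy r1 + r2 = -b/a = 10 and r1*r2 = c/a = 24.
So r1 = 6, r2 = 4.
t^2 - 10t + 24 = (t - r1)(t - r2) = (t - 6)(t - 4)


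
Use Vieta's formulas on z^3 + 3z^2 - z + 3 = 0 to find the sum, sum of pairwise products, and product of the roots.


Monic cubic z^3+bz^2+cz+d=0: sum=-b, pairwise sum=c, product=-d.
b=3, c=-1, d=3
r1+r2+r3 = -3
r1r2+r1r3+r2r3 = -1
r1r2r3 = -3


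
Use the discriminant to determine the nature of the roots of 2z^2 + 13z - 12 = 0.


D = b^2 - 4ac = (13)^2 - 4(2)(-12) = 169 + 96 = 265
Since D > 0: two distinct irrational roots


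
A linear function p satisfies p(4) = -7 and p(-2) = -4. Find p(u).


p(u) = mu + b. Using p(4)=-7, p(-2)=-4:
m = (-7 + 4)/(4 + 2) = -3/6 = -1/2
b = -7 - m*(4) = -7 + 2 = -5
p(u) = -(1/2)u - 5


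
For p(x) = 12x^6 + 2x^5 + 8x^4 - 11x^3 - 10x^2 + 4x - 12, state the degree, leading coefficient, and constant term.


Highest power of x is 6, with coefficient 12. Constant term is -12.
Degree = 6, leading coefficient = 12, constant term = -12


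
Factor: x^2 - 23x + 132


Roots satisfy r1 + r2 = -b/a = 23 and r1*r2 = c/a = 132.
So r1 = 12, r2 = 11.
x^2 - 23x + 132 = (x - r1)(x - r2) = (x - 12)(x - 11)


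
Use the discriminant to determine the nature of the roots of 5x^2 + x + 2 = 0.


D = b^2 - 4ac = (1)^2 - 4(5)(2) = 1 - 40 = -39
Since D < 0: two complex conjugate roots (no real roots)


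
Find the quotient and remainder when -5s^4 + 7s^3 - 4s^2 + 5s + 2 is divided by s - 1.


(-5s^4 + 7s^3 - 4s^2 + 5s + 2) / (s - 1)
Step 1: -5s^3 * (s - 1) = -5s^4 + 5s^3; subtract.
Step 2: 2s^2 * (s - 1) = 2s^3 - 2s^2; subtract.
Step 3: -2s * (s - 1) = -2s^2 + 2s; subtract.
Step 4: 3 * (s - 1) = 3s - 3; subtract.
Quotient: -5s^3 + 2s^2 - 2s + 3, Remainder: 5


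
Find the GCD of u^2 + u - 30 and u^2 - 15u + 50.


Factor each:
  u^2 + u - 30 = (u - 5)(u + 6)
  u^2 - 15u + 50 = (u - 5)(u - 10)
Common monic factor: u - 5


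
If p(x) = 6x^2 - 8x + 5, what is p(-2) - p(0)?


p(-2) = 45
p(0) = 5
p(-2) - p(0) = 45 - 5 = 40


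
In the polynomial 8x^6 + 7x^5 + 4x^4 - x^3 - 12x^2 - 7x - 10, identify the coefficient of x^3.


Read off the coefficient of x^3: -1


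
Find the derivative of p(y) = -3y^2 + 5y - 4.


Apply the power rule term by term:
  d/dy(-3y^2) = -6y
  d/dy(5y) = 5
  d/dy(-4) = 0
p'(y) = -6y + 5


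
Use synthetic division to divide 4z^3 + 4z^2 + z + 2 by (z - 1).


Synthetic division with c = 1. Coefficients: 4, 4, 1, 2
Bring down 4.
  4 * 1 = 4; 4 + 4 = 8
  8 * 1 = 8; 8 + 1 = 9
  9 * 1 = 9; 9 + 2 = 11
Quotient: 4z^2 + 8z + 9, Remainder: 11


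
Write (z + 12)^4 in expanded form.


Expand (z + 12)^4 by repeated multiplication:
  (z + 12)^2 = z^2 + 24z + 144
  (z + 12)^3 = z^3 + 36z^2 + 432z + 1728
= z^4 + 48z^3 + 864z^2 + 6912z + 20736


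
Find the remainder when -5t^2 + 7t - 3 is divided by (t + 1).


By the Remainder Theorem, the remainder equals p(-1):
  -5*(-1)^2 = -5
  7*(-1)^1 = -7
  constant: -3
Sum: -5 - 7 - 3 = -15


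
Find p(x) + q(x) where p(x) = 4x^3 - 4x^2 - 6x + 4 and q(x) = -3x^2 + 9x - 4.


Align terms by degree and add:
  4x^3 - 4x^2 - 6x + 4
  -3x^2 + 9x - 4
= 4x^3 - 7x^2 + 3x


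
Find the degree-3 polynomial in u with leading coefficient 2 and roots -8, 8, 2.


p(u) = 2(u + 8)(u - 8)(u - 2)
Expand: 2u^3 - 4u^2 - 128u + 256


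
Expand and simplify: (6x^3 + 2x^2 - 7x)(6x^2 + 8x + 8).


Distribute each term of the first polynomial:
  (6x^3)(6x^2 + 8x + 8) = 36x^5 + 48x^4 + 48x^3
  (2x^2)(6x^2 + 8x + 8) = 12x^4 + 16x^3 + 16x^2
  (-7x)(6x^2 + 8x + 8) = -42x^3 - 56x^2 - 56x
Sum: 36x^5 + 60x^4 + 22x^3 - 40x^2 - 56x


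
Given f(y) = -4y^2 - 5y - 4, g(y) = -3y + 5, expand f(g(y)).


Substitute g(y) into f:
f(g(y)) = -4*(-3y + 5)^2 + (-5)*(-3y + 5) + (-4)
(-3y + 5)^2 = 9y^2 - 30y + 25
Expand and combine: -36y^2 + 135y - 129


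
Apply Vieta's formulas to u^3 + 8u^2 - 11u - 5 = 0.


Monic cubic u^3+bu^2+cu+d=0: sum=-b, pairwise sum=c, product=-d.
b=8, c=-11, d=-5
r1+r2+r3 = -8
r1r2+r1r3+r2r3 = -11
r1r2r3 = 5


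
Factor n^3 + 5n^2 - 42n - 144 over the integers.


Try integer roots (divisors of -144). n=-3: p(-3)=0.
Divide out (n + 3): quotient is n^2 + 2n - 48.
Factor the quadratic: (n + 8)(n - 6)
Result: (n + 3)(n + 8)(n - 6)


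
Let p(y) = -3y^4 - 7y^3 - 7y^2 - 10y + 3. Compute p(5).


Using direct substitution:
  -3 * (5)^4 = -1875
  -7 * (5)^3 = -875
  -7 * (5)^2 = -175
  -10 * (5)^1 = -50
  constant: 3
Sum = -1875 - 875 - 175 - 50 + 3 = -2972


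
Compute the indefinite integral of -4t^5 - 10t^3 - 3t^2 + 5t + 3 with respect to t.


Reverse power rule on each term:
  ∫ -4t^5 dt = -(2/3)t^6
  ∫ -10t^3 dt = -(5/2)t^4
  ∫ -3t^2 dt = -t^3
  ∫ 5t dt = (5/2)t^2
  ∫ 3 dt = 3t
F(t) = -(2/3)t^6 - (5/2)t^4 - t^3 + (5/2)t^2 + 3t + C


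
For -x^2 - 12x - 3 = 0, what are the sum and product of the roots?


For ax^2+bx+c=0: sum = -b/a, product = c/a.
a=-1, b=-12, c=-3
Sum = -(-12)/-1 = -12
Product = (-3)/-1 = 3


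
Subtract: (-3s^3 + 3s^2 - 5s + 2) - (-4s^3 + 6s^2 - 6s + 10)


Distribute the minus sign:
  (-3s^3 + 3s^2 - 5s + 2)
- (-4s^3 + 6s^2 - 6s + 10)
Negate second polynomial: 4s^3 - 6s^2 + 6s - 10
Add: s^3 - 3s^2 + s - 8


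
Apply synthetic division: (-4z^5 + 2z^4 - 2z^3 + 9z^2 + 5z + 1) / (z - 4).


Synthetic division with c = 4. Coefficients: -4, 2, -2, 9, 5, 1
Bring down -4.
  -4 * 4 = -16; -16 + 2 = -14
  -14 * 4 = -56; -56 - 2 = -58
  -58 * 4 = -232; -232 + 9 = -223
  -223 * 4 = -892; -892 + 5 = -887
  -887 * 4 = -3548; -3548 + 1 = -3547
Quotient: -4z^4 - 14z^3 - 58z^2 - 223z - 887, Remainder: -3547


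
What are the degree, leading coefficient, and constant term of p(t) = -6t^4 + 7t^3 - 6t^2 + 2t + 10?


Highest power of t is 4, with coefficient -6. Constant term is 10.
Degree = 4, leading coefficient = -6, constant term = 10


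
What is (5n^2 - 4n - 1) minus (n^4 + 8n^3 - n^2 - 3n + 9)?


Distribute the minus sign:
  (5n^2 - 4n - 1)
- (n^4 + 8n^3 - n^2 - 3n + 9)
Negate second polynomial: -n^4 - 8n^3 + n^2 + 3n - 9
Add: -n^4 - 8n^3 + 6n^2 - n - 10


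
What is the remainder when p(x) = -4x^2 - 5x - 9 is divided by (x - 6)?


By the Remainder Theorem, the remainder equals p(6):
  -4*(6)^2 = -144
  -5*(6)^1 = -30
  constant: -9
Sum: -144 - 30 - 9 = -183


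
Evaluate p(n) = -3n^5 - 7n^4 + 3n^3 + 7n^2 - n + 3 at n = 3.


Using direct substitution:
  -3 * (3)^5 = -729
  -7 * (3)^4 = -567
  3 * (3)^3 = 81
  7 * (3)^2 = 63
  -1 * (3)^1 = -3
  constant: 3
Sum = -729 - 567 + 81 + 63 - 3 + 3 = -1152


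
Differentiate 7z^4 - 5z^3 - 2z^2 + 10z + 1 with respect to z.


Apply the power rule term by term:
  d/dz(7z^4) = 28z^3
  d/dz(-5z^3) = -15z^2
  d/dz(-2z^2) = -4z
  d/dz(10z) = 10
  d/dz(1) = 0
p'(z) = 28z^3 - 15z^2 - 4z + 10


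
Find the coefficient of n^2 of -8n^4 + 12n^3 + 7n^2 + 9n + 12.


Read off the coefficient of n^2: 7


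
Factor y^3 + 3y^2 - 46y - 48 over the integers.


Try integer roots (divisors of -48). y=-1: p(-1)=0.
Divide out (y + 1): quotient is y^2 + 2y - 48.
Factor the quadratic: (y + 8)(y - 6)
Result: (y + 1)(y + 8)(y - 6)


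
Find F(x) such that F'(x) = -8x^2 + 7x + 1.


Reverse power rule on each term:
  ∫ -8x^2 dx = -(8/3)x^3
  ∫ 7x dx = (7/2)x^2
  ∫ 1 dx = x
F(x) = -(8/3)x^3 + (7/2)x^2 + x + C


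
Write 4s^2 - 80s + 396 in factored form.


Roots satisfy r1 + r2 = -b/a = 20 and r1*r2 = c/a = 99.
So r1 = 9, r2 = 11.
4s^2 - 80s + 396 = 4(s - r1)(s - r2) = 4(s - 9)(s - 11)


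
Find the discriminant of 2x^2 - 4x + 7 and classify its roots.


D = b^2 - 4ac = (-4)^2 - 4(2)(7) = 16 - 56 = -40
Since D < 0: two complex conjugate roots (no real roots)


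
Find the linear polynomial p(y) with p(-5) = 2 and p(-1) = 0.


p(y) = my + b. Using p(-5)=2, p(-1)=0:
m = (2)/(-5 + 1) = 2/-4 = -1/2
b = 2 - m*(-5) = 2 - 5/2 = -1/2
p(y) = -(1/2)y - (1/2)


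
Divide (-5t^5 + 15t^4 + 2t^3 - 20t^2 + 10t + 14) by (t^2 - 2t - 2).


(-5t^5 + 15t^4 + 2t^3 - 20t^2 + 10t + 14) / (t^2 - 2t - 2)
Step 1: -5t^3 * (t^2 - 2t - 2) = -5t^5 + 10t^4 + 10t^3; subtract.
Step 2: 5t^2 * (t^2 - 2t - 2) = 5t^4 - 10t^3 - 10t^2; subtract.
Step 3: 2t * (t^2 - 2t - 2) = 2t^3 - 4t^2 - 4t; subtract.
Step 4: -6 * (t^2 - 2t - 2) = -6t^2 + 12t + 12; subtract.
Quotient: -5t^3 + 5t^2 + 2t - 6, Remainder: 2t + 2


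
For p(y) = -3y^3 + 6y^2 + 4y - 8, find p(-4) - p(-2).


p(-4) = 264
p(-2) = 32
p(-4) - p(-2) = 264 - 32 = 232


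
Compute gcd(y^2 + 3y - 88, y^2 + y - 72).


Factor each:
  y^2 + 3y - 88 = (y - 8)(y + 11)
  y^2 + y - 72 = (y - 8)(y + 9)
Common monic factor: y - 8


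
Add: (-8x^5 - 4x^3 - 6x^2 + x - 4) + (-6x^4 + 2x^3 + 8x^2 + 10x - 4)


Align terms by degree and add:
  -8x^5 - 4x^3 - 6x^2 + x - 4
  -6x^4 + 2x^3 + 8x^2 + 10x - 4
= -8x^5 - 6x^4 - 2x^3 + 2x^2 + 11x - 8


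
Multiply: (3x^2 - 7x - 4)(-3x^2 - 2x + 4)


Distribute each term of the first polynomial:
  (3x^2)(-3x^2 - 2x + 4) = -9x^4 - 6x^3 + 12x^2
  (-7x)(-3x^2 - 2x + 4) = 21x^3 + 14x^2 - 28x
  (-4)(-3x^2 - 2x + 4) = 12x^2 + 8x - 16
Sum: -9x^4 + 15x^3 + 38x^2 - 20x - 16


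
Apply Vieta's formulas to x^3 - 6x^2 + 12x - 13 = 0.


Monic cubic x^3+bx^2+cx+d=0: sum=-b, pairwise sum=c, product=-d.
b=-6, c=12, d=-13
r1+r2+r3 = 6
r1r2+r1r3+r2r3 = 12
r1r2r3 = 13


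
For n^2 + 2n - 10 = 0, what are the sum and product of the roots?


For an^2+bn+c=0: sum = -b/a, product = c/a.
a=1, b=2, c=-10
Sum = -(2)/1 = -2
Product = (-10)/1 = -10


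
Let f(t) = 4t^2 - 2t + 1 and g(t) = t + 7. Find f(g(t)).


Substitute g(t) into f:
f(g(t)) = 4*(t + 7)^2 + (-2)*(t + 7) + 1
(t + 7)^2 = t^2 + 14t + 49
Expand and combine: 4t^2 + 54t + 183


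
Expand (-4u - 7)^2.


Expand (-4u - 7)^2 by repeated multiplication:
= 16u^2 + 56u + 49


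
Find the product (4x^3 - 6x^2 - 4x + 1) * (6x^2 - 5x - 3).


Distribute each term of the first polynomial:
  (4x^3)(6x^2 - 5x - 3) = 24x^5 - 20x^4 - 12x^3
  (-6x^2)(6x^2 - 5x - 3) = -36x^4 + 30x^3 + 18x^2
  (-4x)(6x^2 - 5x - 3) = -24x^3 + 20x^2 + 12x
  (1)(6x^2 - 5x - 3) = 6x^2 - 5x - 3
Sum: 24x^5 - 56x^4 - 6x^3 + 44x^2 + 7x - 3


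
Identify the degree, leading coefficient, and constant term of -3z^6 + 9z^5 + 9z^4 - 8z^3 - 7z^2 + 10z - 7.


Highest power of z is 6, with coefficient -3. Constant term is -7.
Degree = 6, leading coefficient = -3, constant term = -7


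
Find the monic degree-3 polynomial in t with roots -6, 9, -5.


p(t) = (t + 6)(t - 9)(t + 5)
Expand: t^3 + 2t^2 - 69t - 270


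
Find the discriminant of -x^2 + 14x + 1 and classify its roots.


D = b^2 - 4ac = (14)^2 - 4(-1)(1) = 196 + 4 = 200
Since D > 0: two distinct irrational roots


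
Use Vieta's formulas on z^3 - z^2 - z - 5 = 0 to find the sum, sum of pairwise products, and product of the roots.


Monic cubic z^3+bz^2+cz+d=0: sum=-b, pairwise sum=c, product=-d.
b=-1, c=-1, d=-5
r1+r2+r3 = 1
r1r2+r1r3+r2r3 = -1
r1r2r3 = 5


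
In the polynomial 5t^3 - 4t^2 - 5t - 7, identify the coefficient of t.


Read off the coefficient of t: -5


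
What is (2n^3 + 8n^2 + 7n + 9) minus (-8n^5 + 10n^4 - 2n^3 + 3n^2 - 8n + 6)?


Distribute the minus sign:
  (2n^3 + 8n^2 + 7n + 9)
- (-8n^5 + 10n^4 - 2n^3 + 3n^2 - 8n + 6)
Negate second polynomial: 8n^5 - 10n^4 + 2n^3 - 3n^2 + 8n - 6
Add: 8n^5 - 10n^4 + 4n^3 + 5n^2 + 15n + 3


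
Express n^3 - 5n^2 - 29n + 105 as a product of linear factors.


Try integer roots (divisors of 105). n=-5: p(-5)=0.
Divide out (n + 5): quotient is n^2 - 10n + 21.
Factor the quadratic: (n - 7)(n - 3)
Result: (n + 5)(n - 7)(n - 3)


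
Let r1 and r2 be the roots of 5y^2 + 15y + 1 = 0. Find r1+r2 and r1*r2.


For ay^2+by+c=0: sum = -b/a, product = c/a.
a=5, b=15, c=1
Sum = -(15)/5 = -3
Product = (1)/5 = 1/5


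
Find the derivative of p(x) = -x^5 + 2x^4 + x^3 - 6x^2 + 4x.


Apply the power rule term by term:
  d/dx(-x^5) = -5x^4
  d/dx(2x^4) = 8x^3
  d/dx(x^3) = 3x^2
  d/dx(-6x^2) = -12x
  d/dx(4x) = 4
p'(x) = -5x^4 + 8x^3 + 3x^2 - 12x + 4


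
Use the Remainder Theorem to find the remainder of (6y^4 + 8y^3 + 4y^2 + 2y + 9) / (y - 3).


By the Remainder Theorem, the remainder equals p(3):
  6*(3)^4 = 486
  8*(3)^3 = 216
  4*(3)^2 = 36
  2*(3)^1 = 6
  constant: 9
Sum: 486 + 216 + 36 + 6 + 9 = 753


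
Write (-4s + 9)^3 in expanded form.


Expand (-4s + 9)^3 by repeated multiplication:
  (-4s + 9)^2 = 16s^2 - 72s + 81
= -64s^3 + 432s^2 - 972s + 729


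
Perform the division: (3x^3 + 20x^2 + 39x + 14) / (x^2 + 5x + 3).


(3x^3 + 20x^2 + 39x + 14) / (x^2 + 5x + 3)
Step 1: 3x * (x^2 + 5x + 3) = 3x^3 + 15x^2 + 9x; subtract.
Step 2: 5 * (x^2 + 5x + 3) = 5x^2 + 25x + 15; subtract.
Quotient: 3x + 5, Remainder: 5x - 1
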